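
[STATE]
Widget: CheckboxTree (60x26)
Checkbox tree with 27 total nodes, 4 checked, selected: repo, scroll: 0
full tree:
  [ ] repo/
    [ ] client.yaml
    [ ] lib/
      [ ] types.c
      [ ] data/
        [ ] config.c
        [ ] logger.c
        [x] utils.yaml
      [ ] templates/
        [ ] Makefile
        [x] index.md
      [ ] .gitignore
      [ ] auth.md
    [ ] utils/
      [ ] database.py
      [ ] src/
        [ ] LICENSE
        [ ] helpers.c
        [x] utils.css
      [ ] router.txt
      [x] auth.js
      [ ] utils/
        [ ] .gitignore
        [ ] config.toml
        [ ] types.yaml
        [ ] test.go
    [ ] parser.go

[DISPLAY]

>[-] repo/                                                  
   [ ] client.yaml                                          
   [-] lib/                                                 
     [ ] types.c                                            
     [-] data/                                              
       [ ] config.c                                         
       [ ] logger.c                                         
       [x] utils.yaml                                       
     [-] templates/                                         
       [ ] Makefile                                         
       [x] index.md                                         
     [ ] .gitignore                                         
     [ ] auth.md                                            
   [-] utils/                                               
     [ ] database.py                                        
     [-] src/                                               
       [ ] LICENSE                                          
       [ ] helpers.c                                        
       [x] utils.css                                        
     [ ] router.txt                                         
     [x] auth.js                                            
     [ ] utils/                                             
       [ ] .gitignore                                       
       [ ] config.toml                                      
       [ ] types.yaml                                       
       [ ] test.go                                          


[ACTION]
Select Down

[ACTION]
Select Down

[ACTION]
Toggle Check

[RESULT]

 [-] repo/                                                  
   [ ] client.yaml                                          
>  [x] lib/                                                 
     [x] types.c                                            
     [x] data/                                              
       [x] config.c                                         
       [x] logger.c                                         
       [x] utils.yaml                                       
     [x] templates/                                         
       [x] Makefile                                         
       [x] index.md                                         
     [x] .gitignore                                         
     [x] auth.md                                            
   [-] utils/                                               
     [ ] database.py                                        
     [-] src/                                               
       [ ] LICENSE                                          
       [ ] helpers.c                                        
       [x] utils.css                                        
     [ ] router.txt                                         
     [x] auth.js                                            
     [ ] utils/                                             
       [ ] .gitignore                                       
       [ ] config.toml                                      
       [ ] types.yaml                                       
       [ ] test.go                                          


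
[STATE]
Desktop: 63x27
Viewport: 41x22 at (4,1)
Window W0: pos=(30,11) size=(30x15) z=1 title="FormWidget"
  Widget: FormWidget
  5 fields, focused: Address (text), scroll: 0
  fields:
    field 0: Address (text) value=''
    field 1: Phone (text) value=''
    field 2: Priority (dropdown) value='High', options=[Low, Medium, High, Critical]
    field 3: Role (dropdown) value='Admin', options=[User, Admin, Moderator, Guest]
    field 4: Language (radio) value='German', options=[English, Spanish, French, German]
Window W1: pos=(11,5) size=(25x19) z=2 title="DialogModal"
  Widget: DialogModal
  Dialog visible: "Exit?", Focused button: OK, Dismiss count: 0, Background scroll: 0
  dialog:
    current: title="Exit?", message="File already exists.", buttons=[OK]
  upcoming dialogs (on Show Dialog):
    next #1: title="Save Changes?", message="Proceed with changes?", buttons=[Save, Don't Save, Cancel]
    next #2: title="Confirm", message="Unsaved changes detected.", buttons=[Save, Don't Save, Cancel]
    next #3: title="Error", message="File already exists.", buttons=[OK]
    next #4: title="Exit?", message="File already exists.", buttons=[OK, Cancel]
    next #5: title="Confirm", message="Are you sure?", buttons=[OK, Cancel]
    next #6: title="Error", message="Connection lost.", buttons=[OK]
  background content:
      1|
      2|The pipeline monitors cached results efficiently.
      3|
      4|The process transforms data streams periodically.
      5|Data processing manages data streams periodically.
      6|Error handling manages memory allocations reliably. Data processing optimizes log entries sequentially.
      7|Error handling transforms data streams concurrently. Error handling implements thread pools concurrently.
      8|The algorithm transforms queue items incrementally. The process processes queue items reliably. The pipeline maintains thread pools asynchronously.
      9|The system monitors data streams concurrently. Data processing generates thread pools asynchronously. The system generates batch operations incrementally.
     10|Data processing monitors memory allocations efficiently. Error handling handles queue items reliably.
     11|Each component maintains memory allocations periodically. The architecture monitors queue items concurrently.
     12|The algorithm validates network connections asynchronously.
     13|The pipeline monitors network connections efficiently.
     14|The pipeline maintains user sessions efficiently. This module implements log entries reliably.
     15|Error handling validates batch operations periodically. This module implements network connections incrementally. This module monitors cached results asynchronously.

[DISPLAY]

                                         
                                         
                                         
                                         
       ┏━━━━━━━━━━━━━━━━━━━━━━━┓         
       ┃ DialogModal           ┃         
       ┠───────────────────────┨         
       ┃                       ┃         
       ┃The pipeline monitors c┃         
       ┃                       ┃         
       ┃The process transforms ┃━━━━━━━━━
       ┃Data processing manages┃Widget   
       ┃Er┌─────────────────┐s ┃─────────
       ┃Er│      Exit?      │or┃ress:    
       ┃Th│File already exis│rm┃ne:      
       ┃Th│       [OK]      │at┃ority:   
       ┃Da└─────────────────┘or┃e:       
       ┃Each component maintain┃guage:   
       ┃The algorithm validates┃         
       ┃The pipeline monitors n┃         
       ┃The pipeline maintains ┃         
       ┃Error handling validate┃         


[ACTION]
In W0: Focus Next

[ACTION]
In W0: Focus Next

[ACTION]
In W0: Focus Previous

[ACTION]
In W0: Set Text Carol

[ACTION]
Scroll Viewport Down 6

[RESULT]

       ┏━━━━━━━━━━━━━━━━━━━━━━━┓         
       ┃ DialogModal           ┃         
       ┠───────────────────────┨         
       ┃                       ┃         
       ┃The pipeline monitors c┃         
       ┃                       ┃         
       ┃The process transforms ┃━━━━━━━━━
       ┃Data processing manages┃Widget   
       ┃Er┌─────────────────┐s ┃─────────
       ┃Er│      Exit?      │or┃ress:    
       ┃Th│File already exis│rm┃ne:      
       ┃Th│       [OK]      │at┃ority:   
       ┃Da└─────────────────┘or┃e:       
       ┃Each component maintain┃guage:   
       ┃The algorithm validates┃         
       ┃The pipeline monitors n┃         
       ┃The pipeline maintains ┃         
       ┃Error handling validate┃         
       ┗━━━━━━━━━━━━━━━━━━━━━━━┛         
                          ┃              
                          ┗━━━━━━━━━━━━━━
                                         


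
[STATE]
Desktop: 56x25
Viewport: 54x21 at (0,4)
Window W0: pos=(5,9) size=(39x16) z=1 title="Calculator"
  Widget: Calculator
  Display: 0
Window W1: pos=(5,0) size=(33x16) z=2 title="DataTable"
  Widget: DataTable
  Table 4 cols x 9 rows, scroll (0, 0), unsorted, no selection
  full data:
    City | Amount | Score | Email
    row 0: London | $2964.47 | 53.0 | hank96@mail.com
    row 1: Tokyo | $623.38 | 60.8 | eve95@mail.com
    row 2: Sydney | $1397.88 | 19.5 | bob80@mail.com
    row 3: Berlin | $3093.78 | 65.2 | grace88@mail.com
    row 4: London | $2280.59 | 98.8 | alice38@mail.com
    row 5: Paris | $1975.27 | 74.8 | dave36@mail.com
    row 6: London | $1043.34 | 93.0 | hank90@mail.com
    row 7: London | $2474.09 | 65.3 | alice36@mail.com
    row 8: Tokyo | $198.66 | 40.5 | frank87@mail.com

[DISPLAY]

     ┃──────┼────────┼─────┼─────────┃                
     ┃London│$2964.47│53.0 │hank96@ma┃                
     ┃Tokyo │$623.38 │60.8 │eve95@mai┃                
     ┃Sydney│$1397.88│19.5 │bob80@mai┃                
     ┃Berlin│$3093.78│65.2 │grace88@m┃                
     ┃London│$2280.59│98.8 │alice38@m┃━━━━━┓          
     ┃Paris │$1975.27│74.8 │dave36@ma┃     ┃          
     ┃London│$1043.34│93.0 │hank90@ma┃─────┨          
     ┃London│$2474.09│65.3 │alice36@m┃    0┃          
     ┃Tokyo │$198.66 │40.5 │frank87@m┃     ┃          
     ┃                               ┃     ┃          
     ┗━━━━━━━━━━━━━━━━━━━━━━━━━━━━━━━┛     ┃          
     ┃│ 4 │ 5 │ 6 │ × │                    ┃          
     ┃├───┼───┼───┼───┤                    ┃          
     ┃│ 1 │ 2 │ 3 │ - │                    ┃          
     ┃├───┼───┼───┼───┤                    ┃          
     ┃│ 0 │ . │ = │ + │                    ┃          
     ┃├───┼───┼───┼───┤                    ┃          
     ┃│ C │ MC│ MR│ M+│                    ┃          
     ┃└───┴───┴───┴───┘                    ┃          
     ┗━━━━━━━━━━━━━━━━━━━━━━━━━━━━━━━━━━━━━┛          


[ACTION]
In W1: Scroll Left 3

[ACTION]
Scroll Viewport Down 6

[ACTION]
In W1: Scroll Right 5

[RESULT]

     ┃─┼────────┼─────┼──────────────┃                
     ┃n│$2964.47│53.0 │hank96@mail.co┃                
     ┃ │$623.38 │60.8 │eve95@mail.com┃                
     ┃y│$1397.88│19.5 │bob80@mail.com┃                
     ┃n│$3093.78│65.2 │grace88@mail.c┃                
     ┃n│$2280.59│98.8 │alice38@mail.c┃━━━━━┓          
     ┃ │$1975.27│74.8 │dave36@mail.co┃     ┃          
     ┃n│$1043.34│93.0 │hank90@mail.co┃─────┨          
     ┃n│$2474.09│65.3 │alice36@mail.c┃    0┃          
     ┃ │$198.66 │40.5 │frank87@mail.c┃     ┃          
     ┃                               ┃     ┃          
     ┗━━━━━━━━━━━━━━━━━━━━━━━━━━━━━━━┛     ┃          
     ┃│ 4 │ 5 │ 6 │ × │                    ┃          
     ┃├───┼───┼───┼───┤                    ┃          
     ┃│ 1 │ 2 │ 3 │ - │                    ┃          
     ┃├───┼───┼───┼───┤                    ┃          
     ┃│ 0 │ . │ = │ + │                    ┃          
     ┃├───┼───┼───┼───┤                    ┃          
     ┃│ C │ MC│ MR│ M+│                    ┃          
     ┃└───┴───┴───┴───┘                    ┃          
     ┗━━━━━━━━━━━━━━━━━━━━━━━━━━━━━━━━━━━━━┛          


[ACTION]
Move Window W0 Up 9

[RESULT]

     ┃─┼────────┼─────┼──────────────┃     ┃          
     ┃n│$2964.47│53.0 │hank96@mail.co┃     ┃          
     ┃ │$623.38 │60.8 │eve95@mail.com┃     ┃          
     ┃y│$1397.88│19.5 │bob80@mail.com┃     ┃          
     ┃n│$3093.78│65.2 │grace88@mail.c┃     ┃          
     ┃n│$2280.59│98.8 │alice38@mail.c┃     ┃          
     ┃ │$1975.27│74.8 │dave36@mail.co┃     ┃          
     ┃n│$1043.34│93.0 │hank90@mail.co┃     ┃          
     ┃n│$2474.09│65.3 │alice36@mail.c┃     ┃          
     ┃ │$198.66 │40.5 │frank87@mail.c┃     ┃          
     ┃                               ┃     ┃          
     ┗━━━━━━━━━━━━━━━━━━━━━━━━━━━━━━━┛━━━━━┛          
                                                      
                                                      
                                                      
                                                      
                                                      
                                                      
                                                      
                                                      
                                                      


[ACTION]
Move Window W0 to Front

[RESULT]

     ┃┌───┬───┬───┬───┐                    ┃          
     ┃│ 7 │ 8 │ 9 │ ÷ │                    ┃          
     ┃├───┼───┼───┼───┤                    ┃          
     ┃│ 4 │ 5 │ 6 │ × │                    ┃          
     ┃├───┼───┼───┼───┤                    ┃          
     ┃│ 1 │ 2 │ 3 │ - │                    ┃          
     ┃├───┼───┼───┼───┤                    ┃          
     ┃│ 0 │ . │ = │ + │                    ┃          
     ┃├───┼───┼───┼───┤                    ┃          
     ┃│ C │ MC│ MR│ M+│                    ┃          
     ┃└───┴───┴───┴───┘                    ┃          
     ┗━━━━━━━━━━━━━━━━━━━━━━━━━━━━━━━━━━━━━┛          
                                                      
                                                      
                                                      
                                                      
                                                      
                                                      
                                                      
                                                      
                                                      


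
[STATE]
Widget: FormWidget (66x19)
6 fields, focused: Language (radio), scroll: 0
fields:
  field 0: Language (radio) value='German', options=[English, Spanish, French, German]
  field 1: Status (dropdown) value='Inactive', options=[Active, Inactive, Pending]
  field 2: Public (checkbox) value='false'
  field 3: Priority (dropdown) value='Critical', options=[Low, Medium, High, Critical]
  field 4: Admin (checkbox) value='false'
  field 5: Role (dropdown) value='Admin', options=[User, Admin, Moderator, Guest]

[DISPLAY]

> Language:   ( ) English  ( ) Spanish  ( ) French  (●) German    
  Status:     [Inactive                                         ▼]
  Public:     [ ]                                                 
  Priority:   [Critical                                         ▼]
  Admin:      [ ]                                                 
  Role:       [Admin                                            ▼]
                                                                  
                                                                  
                                                                  
                                                                  
                                                                  
                                                                  
                                                                  
                                                                  
                                                                  
                                                                  
                                                                  
                                                                  
                                                                  


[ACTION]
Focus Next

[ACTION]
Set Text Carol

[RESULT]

  Language:   ( ) English  ( ) Spanish  ( ) French  (●) German    
> Status:     [Inactive                                         ▼]
  Public:     [ ]                                                 
  Priority:   [Critical                                         ▼]
  Admin:      [ ]                                                 
  Role:       [Admin                                            ▼]
                                                                  
                                                                  
                                                                  
                                                                  
                                                                  
                                                                  
                                                                  
                                                                  
                                                                  
                                                                  
                                                                  
                                                                  
                                                                  


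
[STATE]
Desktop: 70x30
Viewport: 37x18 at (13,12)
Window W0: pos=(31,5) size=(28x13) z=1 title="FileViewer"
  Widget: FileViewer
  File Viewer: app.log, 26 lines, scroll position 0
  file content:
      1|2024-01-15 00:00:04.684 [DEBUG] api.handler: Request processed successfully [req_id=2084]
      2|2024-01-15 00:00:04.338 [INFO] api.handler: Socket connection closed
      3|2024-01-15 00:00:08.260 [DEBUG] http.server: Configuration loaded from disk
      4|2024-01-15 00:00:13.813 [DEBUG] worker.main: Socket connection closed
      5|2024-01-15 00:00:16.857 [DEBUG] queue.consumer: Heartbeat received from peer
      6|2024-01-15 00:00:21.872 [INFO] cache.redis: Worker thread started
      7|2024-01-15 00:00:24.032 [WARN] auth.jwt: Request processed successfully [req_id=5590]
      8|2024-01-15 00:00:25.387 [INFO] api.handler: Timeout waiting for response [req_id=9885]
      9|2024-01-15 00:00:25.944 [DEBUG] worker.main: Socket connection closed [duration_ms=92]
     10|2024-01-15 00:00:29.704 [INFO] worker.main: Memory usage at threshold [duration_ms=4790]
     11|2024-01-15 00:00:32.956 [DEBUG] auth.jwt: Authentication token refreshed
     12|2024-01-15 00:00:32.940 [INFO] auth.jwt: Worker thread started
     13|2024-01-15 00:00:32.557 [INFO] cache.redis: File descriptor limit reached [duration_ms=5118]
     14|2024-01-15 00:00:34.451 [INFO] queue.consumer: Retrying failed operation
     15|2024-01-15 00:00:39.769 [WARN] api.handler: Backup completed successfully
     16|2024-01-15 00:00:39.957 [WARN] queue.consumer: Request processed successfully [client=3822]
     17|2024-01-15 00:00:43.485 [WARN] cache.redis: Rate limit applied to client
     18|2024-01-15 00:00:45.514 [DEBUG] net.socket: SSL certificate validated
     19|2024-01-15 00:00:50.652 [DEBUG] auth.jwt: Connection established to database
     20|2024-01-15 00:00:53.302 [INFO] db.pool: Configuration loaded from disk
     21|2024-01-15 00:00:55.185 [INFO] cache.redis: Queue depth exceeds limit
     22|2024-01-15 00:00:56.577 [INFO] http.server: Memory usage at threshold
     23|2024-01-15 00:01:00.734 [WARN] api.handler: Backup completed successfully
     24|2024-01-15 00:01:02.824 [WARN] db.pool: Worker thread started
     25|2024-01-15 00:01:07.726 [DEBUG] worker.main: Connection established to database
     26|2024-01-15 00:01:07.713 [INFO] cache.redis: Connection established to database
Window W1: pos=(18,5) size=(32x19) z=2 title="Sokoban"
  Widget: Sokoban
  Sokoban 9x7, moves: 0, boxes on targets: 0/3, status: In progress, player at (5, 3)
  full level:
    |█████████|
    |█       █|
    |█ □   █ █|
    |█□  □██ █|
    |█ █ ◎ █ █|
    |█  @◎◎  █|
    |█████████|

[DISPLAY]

     ┃█ █ ◎ █ █                     ┃
     ┃█  @◎◎  █                     ┃
     ┃█████████                     ┃
     ┃Moves: 0  0/3                 ┃
     ┃                              ┃
     ┃                              ┃
     ┃                              ┃
     ┃                              ┃
     ┃                              ┃
     ┃                              ┃
     ┃                              ┃
     ┗━━━━━━━━━━━━━━━━━━━━━━━━━━━━━━┛
                                     
                                     
                                     
                                     
                                     
                                     


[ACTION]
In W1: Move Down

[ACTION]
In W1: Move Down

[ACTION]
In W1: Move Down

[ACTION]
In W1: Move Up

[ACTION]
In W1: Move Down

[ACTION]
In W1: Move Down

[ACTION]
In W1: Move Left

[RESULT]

     ┃█ █ ◎ █ █                     ┃
     ┃█ @ ◎◎  █                     ┃
     ┃█████████                     ┃
     ┃Moves: 3  0/3                 ┃
     ┃                              ┃
     ┃                              ┃
     ┃                              ┃
     ┃                              ┃
     ┃                              ┃
     ┃                              ┃
     ┃                              ┃
     ┗━━━━━━━━━━━━━━━━━━━━━━━━━━━━━━┛
                                     
                                     
                                     
                                     
                                     
                                     


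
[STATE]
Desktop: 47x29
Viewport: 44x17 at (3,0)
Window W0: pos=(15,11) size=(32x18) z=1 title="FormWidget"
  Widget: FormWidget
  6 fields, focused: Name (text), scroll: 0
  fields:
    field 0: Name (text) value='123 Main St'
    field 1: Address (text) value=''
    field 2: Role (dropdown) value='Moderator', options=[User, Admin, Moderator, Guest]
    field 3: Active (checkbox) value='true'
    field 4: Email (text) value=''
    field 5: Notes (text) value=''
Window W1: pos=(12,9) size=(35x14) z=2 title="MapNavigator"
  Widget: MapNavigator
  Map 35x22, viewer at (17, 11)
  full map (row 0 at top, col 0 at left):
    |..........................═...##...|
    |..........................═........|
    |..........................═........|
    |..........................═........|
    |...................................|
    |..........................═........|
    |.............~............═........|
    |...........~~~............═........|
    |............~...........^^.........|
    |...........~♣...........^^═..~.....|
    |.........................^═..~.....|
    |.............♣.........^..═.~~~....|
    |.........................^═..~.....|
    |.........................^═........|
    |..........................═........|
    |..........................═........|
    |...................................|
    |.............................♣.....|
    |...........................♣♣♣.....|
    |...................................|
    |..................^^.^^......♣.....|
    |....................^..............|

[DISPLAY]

                                            
                                            
                                            
                                            
                                            
                                            
                                            
                                            
                                            
         ┏━━━━━━━━━━━━━━━━━━━━━━━━━━━━━━━━━┓
         ┃ MapNavigator                    ┃
         ┠─────────────────────────────────┨
         ┃............~............═.......┃
         ┃..........~~~............═.......┃
         ┃...........~...........^^........┃
         ┃..........~♣...........^^═..~....┃
         ┃........................^═..~....┃


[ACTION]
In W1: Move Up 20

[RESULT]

                                            
                                            
                                            
                                            
                                            
                                            
                                            
                                            
                                            
         ┏━━━━━━━━━━━━━━━━━━━━━━━━━━━━━━━━━┓
         ┃ MapNavigator                    ┃
         ┠─────────────────────────────────┨
         ┃                                 ┃
         ┃                                 ┃
         ┃                                 ┃
         ┃                                 ┃
         ┃                                 ┃


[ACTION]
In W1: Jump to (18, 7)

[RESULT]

                                            
                                            
                                            
                                            
                                            
                                            
                                            
                                            
                                            
         ┏━━━━━━━━━━━━━━━━━━━━━━━━━━━━━━━━━┓
         ┃ MapNavigator                    ┃
         ┠─────────────────────────────────┨
         ┃........................═........┃
         ┃........................═........┃
         ┃.................................┃
         ┃........................═........┃
         ┃...........~............═........┃


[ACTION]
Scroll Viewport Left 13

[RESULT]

                                            
                                            
                                            
                                            
                                            
                                            
                                            
                                            
                                            
            ┏━━━━━━━━━━━━━━━━━━━━━━━━━━━━━━━
            ┃ MapNavigator                  
            ┠───────────────────────────────
            ┃........................═......
            ┃........................═......
            ┃...............................
            ┃........................═......
            ┃...........~............═......


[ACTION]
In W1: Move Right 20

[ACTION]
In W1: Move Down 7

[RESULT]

                                            
                                            
                                            
                                            
                                            
                                            
                                            
                                            
                                            
            ┏━━━━━━━━━━━━━━━━━━━━━━━━━━━━━━━
            ┃ MapNavigator                  
            ┠───────────────────────────────
            ┃......^^═..~.....              
            ┃.......^═..~.....              
            ┃.....^..═.~~~....              
            ┃.......^═..~.....              
            ┃.......^═........              


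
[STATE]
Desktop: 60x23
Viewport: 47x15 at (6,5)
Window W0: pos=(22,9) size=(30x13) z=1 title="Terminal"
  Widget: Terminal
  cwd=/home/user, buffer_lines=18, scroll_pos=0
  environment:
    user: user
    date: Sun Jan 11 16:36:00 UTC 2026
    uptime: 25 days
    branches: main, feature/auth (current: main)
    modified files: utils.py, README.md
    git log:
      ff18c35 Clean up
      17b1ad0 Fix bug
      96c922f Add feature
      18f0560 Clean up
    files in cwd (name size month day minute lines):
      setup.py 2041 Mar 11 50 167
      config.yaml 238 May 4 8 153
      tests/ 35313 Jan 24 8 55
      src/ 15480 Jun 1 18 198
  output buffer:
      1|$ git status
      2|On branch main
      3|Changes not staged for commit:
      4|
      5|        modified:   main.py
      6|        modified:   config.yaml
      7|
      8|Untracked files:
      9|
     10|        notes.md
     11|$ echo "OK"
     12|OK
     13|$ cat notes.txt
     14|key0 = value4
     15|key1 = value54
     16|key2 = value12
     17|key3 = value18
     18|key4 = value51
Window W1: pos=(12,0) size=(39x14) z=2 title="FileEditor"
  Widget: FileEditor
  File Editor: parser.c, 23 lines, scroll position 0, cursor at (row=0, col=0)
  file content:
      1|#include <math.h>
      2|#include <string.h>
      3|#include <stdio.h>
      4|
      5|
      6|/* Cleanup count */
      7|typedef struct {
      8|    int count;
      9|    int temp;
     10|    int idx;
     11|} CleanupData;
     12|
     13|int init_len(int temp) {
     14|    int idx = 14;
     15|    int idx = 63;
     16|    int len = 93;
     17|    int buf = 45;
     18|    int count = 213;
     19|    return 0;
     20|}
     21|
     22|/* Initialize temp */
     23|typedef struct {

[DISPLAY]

      ┃#include <stdio.h>                  ░┃  
      ┃                                    ░┃  
      ┃                                    ░┃  
      ┃/* Cleanup count */                 ░┃  
      ┃typedef struct {                    ░┃┓ 
      ┃    int count;                      ░┃┃ 
      ┃    int temp;                       ░┃┨ 
      ┃    int idx;                        ▼┃┃ 
      ┗━━━━━━━━━━━━━━━━━━━━━━━━━━━━━━━━━━━━━┛┃ 
                ┃Changes not staged for commi┃ 
                ┃                            ┃ 
                ┃        modified:   main.py ┃ 
                ┃        modified:   config.y┃ 
                ┃                            ┃ 
                ┃Untracked files:            ┃ 


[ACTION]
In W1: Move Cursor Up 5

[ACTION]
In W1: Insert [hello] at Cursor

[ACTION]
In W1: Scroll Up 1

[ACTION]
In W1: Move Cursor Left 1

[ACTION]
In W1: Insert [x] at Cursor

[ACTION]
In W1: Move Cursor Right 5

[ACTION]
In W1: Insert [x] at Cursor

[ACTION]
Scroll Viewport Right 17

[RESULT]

#include <stdio.h>                  ░┃         
                                    ░┃         
                                    ░┃         
/* Cleanup count */                 ░┃         
typedef struct {                    ░┃┓        
    int count;                      ░┃┃        
    int temp;                       ░┃┨        
    int idx;                        ▼┃┃        
━━━━━━━━━━━━━━━━━━━━━━━━━━━━━━━━━━━━━┛┃        
         ┃Changes not staged for commi┃        
         ┃                            ┃        
         ┃        modified:   main.py ┃        
         ┃        modified:   config.y┃        
         ┃                            ┃        
         ┃Untracked files:            ┃        


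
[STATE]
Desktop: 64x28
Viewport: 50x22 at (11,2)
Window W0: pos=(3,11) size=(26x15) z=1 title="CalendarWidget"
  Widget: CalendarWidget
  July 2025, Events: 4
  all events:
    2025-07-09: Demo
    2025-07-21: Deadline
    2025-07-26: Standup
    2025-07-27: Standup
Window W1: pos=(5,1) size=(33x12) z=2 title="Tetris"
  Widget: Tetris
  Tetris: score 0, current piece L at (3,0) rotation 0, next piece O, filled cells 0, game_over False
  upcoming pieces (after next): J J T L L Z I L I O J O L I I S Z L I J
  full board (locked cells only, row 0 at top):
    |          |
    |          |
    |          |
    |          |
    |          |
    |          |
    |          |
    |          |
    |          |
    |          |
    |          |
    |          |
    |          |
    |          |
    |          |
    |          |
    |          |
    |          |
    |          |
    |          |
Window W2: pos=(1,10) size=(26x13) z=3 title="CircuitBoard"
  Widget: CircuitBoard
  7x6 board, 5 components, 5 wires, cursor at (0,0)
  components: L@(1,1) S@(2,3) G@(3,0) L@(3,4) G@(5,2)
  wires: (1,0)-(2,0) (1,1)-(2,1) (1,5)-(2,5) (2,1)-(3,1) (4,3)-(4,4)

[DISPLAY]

is                        ┃                       
──────────────────────────┨                       
     │Next:               ┃                       
     │▓▓                  ┃                       
     │▓▓                  ┃                       
     │                    ┃                       
     │                    ┃                       
     │                    ┃                       
━━━━━━━━━━━━━━━┓          ┃                       
oard           ┃          ┃                       
───────────────┨━━━━━━━━━━┛                       
3 4 5 6        ┃─┨                                
               ┃ ┃                                
               ┃ ┃                                
               ┃ ┃                                
               ┃ ┃                                
       S       ┃ ┃                                
               ┃ ┃                                
           L   ┃ ┃                                
               ┃ ┃                                
━━━━━━━━━━━━━━━┛ ┃                                
                 ┃                                


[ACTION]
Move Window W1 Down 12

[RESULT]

                                                  
                                                  
                                                  
                                                  
                                                  
                                                  
                                                  
                                                  
━━━━━━━━━━━━━━━┓                                  
oard           ┃━┓                                
───────────────┨ ┃                                
3 4 5 6        ┃━━━━━━━━━━┓                       
               ┃          ┃                       
               ┃──────────┨                       
               ┃          ┃                       
               ┃          ┃                       
       S       ┃          ┃                       
               ┃          ┃                       
           L   ┃          ┃                       
               ┃          ┃                       
━━━━━━━━━━━━━━━┛          ┃                       
     │0                   ┃                       


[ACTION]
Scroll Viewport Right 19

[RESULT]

                                                  
                                                  
                                                  
                                                  
                                                  
                                                  
                                                  
                                                  
━━━━━━━━━━━━┓                                     
d           ┃━┓                                   
────────────┨ ┃                                   
 5 6        ┃━━━━━━━━━━┓                          
            ┃          ┃                          
            ┃──────────┨                          
            ┃          ┃                          
            ┃          ┃                          
    S       ┃          ┃                          
            ┃          ┃                          
        L   ┃          ┃                          
            ┃          ┃                          
━━━━━━━━━━━━┛          ┃                          
  │0                   ┃                          


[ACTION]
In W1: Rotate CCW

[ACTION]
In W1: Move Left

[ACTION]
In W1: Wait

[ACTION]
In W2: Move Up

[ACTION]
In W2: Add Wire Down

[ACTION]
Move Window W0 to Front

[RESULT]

                                                  
                                                  
                                                  
                                                  
                                                  
                                                  
                                                  
                                                  
━━━━━━━━━━━━┓                                     
━━━━━━━━━━━━━━┓                                   
idget         ┃                                   
──────────────┨━━━━━━━━┓                          
y 2025        ┃        ┃                          
h Fr Sa Su    ┃────────┨                          
3  4  5  6    ┃        ┃                          
10 11 12 13   ┃        ┃                          
7 18 19 20    ┃        ┃                          
24 25 26* 27* ┃        ┃                          
1             ┃        ┃                          
              ┃        ┃                          
              ┃        ┃                          
              ┃        ┃                          
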